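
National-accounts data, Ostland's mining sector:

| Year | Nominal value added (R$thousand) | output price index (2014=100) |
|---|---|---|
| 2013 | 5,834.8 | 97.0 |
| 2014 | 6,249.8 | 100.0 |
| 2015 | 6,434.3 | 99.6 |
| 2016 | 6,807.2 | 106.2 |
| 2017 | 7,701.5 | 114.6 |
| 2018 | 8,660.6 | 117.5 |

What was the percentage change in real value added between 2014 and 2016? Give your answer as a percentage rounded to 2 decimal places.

2.56%

Real value added 2014 = 6249.8/1.000 = 6249.80.
Real value added 2016 = 6807.2/1.062 = 6409.79.
Change = 6409.79/6249.80 − 1 = 0.0256.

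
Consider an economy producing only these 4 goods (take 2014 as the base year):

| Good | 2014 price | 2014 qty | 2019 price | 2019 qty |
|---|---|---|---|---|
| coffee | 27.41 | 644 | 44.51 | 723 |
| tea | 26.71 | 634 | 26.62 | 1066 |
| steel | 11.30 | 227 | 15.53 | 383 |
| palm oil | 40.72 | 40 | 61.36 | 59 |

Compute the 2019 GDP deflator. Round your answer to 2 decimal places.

Nominal GDP 2019 = 44.51·723 + 26.62·1066 + 15.53·383 + 61.36·59 = 70125.88.
Real GDP 2019 (at 2014 prices) = 27.41·723 + 26.71·1066 + 11.30·383 + 40.72·59 = 55020.67.
Deflator = Nominal/Real × 100 = 70125.88/55020.67 × 100 = 127.454.

127.45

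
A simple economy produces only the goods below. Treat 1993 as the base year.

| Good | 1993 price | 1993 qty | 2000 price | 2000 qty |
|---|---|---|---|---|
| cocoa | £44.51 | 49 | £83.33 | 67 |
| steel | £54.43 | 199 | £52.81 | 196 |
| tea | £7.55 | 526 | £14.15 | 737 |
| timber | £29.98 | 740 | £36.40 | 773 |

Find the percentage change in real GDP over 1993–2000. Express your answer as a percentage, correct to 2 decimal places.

Real GDP 1993 = Nominal GDP 1993 = 44.51·49 + 54.43·199 + 7.55·526 + 29.98·740 = 39169.06.
Real GDP 2000 (at 1993 prices) = 44.51·67 + 54.43·196 + 7.55·737 + 29.98·773 = 42389.34.
Real growth = 42389.34/39169.06 − 1 = 0.0822.

8.22%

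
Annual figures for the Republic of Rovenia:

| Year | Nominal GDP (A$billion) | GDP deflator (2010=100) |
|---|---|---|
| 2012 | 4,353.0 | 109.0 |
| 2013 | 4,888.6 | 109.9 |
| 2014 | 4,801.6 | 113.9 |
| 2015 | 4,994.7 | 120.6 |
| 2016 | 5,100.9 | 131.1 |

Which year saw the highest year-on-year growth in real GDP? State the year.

2013

2013: real = 4888.6/1.099 = 4448.23; growth vs 2012 (3993.58) = 11.38%.
2014: real = 4801.6/1.139 = 4215.63; growth vs 2013 (4448.23) = -5.23%.
2015: real = 4994.7/1.206 = 4141.54; growth vs 2014 (4215.63) = -1.76%.
2016: real = 5100.9/1.311 = 3890.85; growth vs 2015 (4141.54) = -6.05%.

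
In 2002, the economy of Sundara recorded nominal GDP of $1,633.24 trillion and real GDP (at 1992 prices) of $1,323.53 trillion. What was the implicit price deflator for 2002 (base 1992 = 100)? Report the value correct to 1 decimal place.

123.4

implicit price deflator = (Nominal / Real) × 100 = 1633.24 / 1323.53 × 100 = 123.40.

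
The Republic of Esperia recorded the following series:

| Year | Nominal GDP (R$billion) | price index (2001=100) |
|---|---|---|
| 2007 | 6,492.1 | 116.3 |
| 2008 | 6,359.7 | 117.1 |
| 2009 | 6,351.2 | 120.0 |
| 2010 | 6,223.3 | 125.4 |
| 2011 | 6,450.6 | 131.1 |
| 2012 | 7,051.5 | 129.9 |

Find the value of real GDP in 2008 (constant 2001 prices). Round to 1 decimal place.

R$5,431.0 billion

Real GDP 2008 = 6359.7 / 1.171 = 5431.00.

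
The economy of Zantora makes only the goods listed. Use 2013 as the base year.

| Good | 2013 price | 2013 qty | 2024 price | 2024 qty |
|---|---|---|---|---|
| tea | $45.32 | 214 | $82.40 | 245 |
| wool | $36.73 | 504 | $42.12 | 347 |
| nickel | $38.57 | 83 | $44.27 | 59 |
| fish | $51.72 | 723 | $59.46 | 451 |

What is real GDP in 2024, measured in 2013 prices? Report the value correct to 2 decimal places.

$49450.06

Real GDP 2024 = Σ (p_2013 × q_2024) = 45.32·245 + 36.73·347 + 38.57·59 + 51.72·451 = 49450.06.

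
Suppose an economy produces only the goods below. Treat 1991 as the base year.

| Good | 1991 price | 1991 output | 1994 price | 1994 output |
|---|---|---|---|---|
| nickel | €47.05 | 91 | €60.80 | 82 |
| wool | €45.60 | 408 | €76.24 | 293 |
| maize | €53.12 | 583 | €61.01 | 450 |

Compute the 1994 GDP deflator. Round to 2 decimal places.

Nominal GDP 1994 = 60.80·82 + 76.24·293 + 61.01·450 = 54778.42.
Real GDP 1994 (at 1991 prices) = 47.05·82 + 45.60·293 + 53.12·450 = 41122.90.
Deflator = Nominal/Real × 100 = 54778.42/41122.90 × 100 = 133.207.

133.21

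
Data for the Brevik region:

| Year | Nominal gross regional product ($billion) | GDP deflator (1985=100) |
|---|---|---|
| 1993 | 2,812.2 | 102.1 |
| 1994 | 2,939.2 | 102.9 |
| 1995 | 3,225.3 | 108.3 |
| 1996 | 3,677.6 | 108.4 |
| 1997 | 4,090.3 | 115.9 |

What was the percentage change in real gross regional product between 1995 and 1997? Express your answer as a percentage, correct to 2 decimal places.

Real gross regional product 1995 = 3225.3/1.083 = 2978.12.
Real gross regional product 1997 = 4090.3/1.159 = 3529.16.
Change = 3529.16/2978.12 − 1 = 0.1850.

18.50%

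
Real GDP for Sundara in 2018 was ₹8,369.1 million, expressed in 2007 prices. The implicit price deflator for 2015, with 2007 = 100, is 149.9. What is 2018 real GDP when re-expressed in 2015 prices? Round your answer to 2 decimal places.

Real GDP in 2015 prices = Real GDP in 2007 prices × (P_2015/P_2007) = 8369.1 × 1.499 = 12545.28.

₹12,545.28 million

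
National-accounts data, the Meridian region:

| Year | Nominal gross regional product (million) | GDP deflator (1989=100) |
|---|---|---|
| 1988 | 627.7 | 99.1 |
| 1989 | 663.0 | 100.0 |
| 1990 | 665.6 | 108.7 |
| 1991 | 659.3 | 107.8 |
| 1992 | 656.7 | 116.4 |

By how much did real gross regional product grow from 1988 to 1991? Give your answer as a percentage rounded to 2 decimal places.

Real gross regional product 1988 = 627.7/0.991 = 633.40.
Real gross regional product 1991 = 659.3/1.078 = 611.60.
Change = 611.60/633.40 − 1 = -0.0344.

-3.44%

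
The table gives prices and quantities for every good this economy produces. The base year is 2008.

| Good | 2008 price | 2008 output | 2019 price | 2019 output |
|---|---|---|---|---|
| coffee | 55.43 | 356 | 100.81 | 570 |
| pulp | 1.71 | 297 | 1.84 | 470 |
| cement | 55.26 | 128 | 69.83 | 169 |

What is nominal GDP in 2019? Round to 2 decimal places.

Nominal GDP 2019 = Σ (p_2019 × q_2019) = 100.81·570 + 1.84·470 + 69.83·169 = 70127.77.

70127.77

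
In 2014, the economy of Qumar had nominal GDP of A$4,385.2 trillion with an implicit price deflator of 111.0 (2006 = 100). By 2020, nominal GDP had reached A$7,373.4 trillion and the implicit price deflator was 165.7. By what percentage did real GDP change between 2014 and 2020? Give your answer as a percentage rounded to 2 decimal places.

12.64%

Deflate each year: 2014 → 4385.2/1.110 = 3950.63; 2020 → 7373.4/1.657 = 4449.85.
So real GDP changed by 4449.85/3950.63 − 1 = 0.1264, i.e. 12.64%.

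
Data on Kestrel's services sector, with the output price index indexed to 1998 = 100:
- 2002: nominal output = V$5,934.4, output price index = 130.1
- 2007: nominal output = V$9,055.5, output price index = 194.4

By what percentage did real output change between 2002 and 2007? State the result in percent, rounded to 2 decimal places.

Deflate each year: 2002 → 5934.4/1.301 = 4561.41; 2007 → 9055.5/1.944 = 4658.18.
So real output changed by 4658.18/4561.41 − 1 = 0.0212, i.e. 2.12%.

2.12%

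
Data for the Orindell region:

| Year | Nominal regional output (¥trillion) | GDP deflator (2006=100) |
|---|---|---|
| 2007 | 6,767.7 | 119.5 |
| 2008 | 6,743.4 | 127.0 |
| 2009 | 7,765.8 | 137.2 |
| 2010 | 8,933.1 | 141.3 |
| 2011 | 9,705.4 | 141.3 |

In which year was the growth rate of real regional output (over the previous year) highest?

2008: real = 6743.4/1.270 = 5309.76; growth vs 2007 (5663.35) = -6.24%.
2009: real = 7765.8/1.372 = 5660.20; growth vs 2008 (5309.76) = 6.60%.
2010: real = 8933.1/1.413 = 6322.08; growth vs 2009 (5660.20) = 11.69%.
2011: real = 9705.4/1.413 = 6868.65; growth vs 2010 (6322.08) = 8.65%.

2010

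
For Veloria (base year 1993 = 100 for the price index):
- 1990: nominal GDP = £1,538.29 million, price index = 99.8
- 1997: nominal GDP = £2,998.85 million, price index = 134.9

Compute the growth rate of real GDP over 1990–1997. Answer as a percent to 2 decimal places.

44.22%

Real GDP 1990 = 1538.29 / 0.998 = 1541.37.
Real GDP 1997 = 2998.85 / 1.349 = 2223.02.
Real growth = 2223.02 / 1541.37 − 1 = 0.4422.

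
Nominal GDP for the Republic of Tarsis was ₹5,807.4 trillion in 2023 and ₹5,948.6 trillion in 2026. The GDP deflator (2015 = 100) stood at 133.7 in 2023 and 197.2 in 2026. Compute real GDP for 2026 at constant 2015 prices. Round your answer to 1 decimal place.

₹3,016.5 trillion

Real GDP = Nominal / (GDP deflator/100) = 5948.6 / 1.972 = 3016.53.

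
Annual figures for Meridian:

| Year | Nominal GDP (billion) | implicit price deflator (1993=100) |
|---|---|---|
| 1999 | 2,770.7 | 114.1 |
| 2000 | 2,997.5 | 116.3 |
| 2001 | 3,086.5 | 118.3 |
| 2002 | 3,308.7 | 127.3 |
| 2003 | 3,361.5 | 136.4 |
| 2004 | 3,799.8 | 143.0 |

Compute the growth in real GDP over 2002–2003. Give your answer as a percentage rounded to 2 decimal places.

-5.18%

Real GDP 2002 = 3308.7/1.273 = 2599.14.
Real GDP 2003 = 3361.5/1.364 = 2464.44.
Change = 2464.44/2599.14 − 1 = -0.0518.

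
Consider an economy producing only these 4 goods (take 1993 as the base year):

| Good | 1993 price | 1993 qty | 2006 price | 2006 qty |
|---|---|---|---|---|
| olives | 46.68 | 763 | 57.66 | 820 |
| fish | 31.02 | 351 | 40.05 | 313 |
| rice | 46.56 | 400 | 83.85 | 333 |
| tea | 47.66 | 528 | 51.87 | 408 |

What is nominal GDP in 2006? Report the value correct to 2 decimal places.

108901.86

Nominal GDP 2006 = Σ (p_2006 × q_2006) = 57.66·820 + 40.05·313 + 83.85·333 + 51.87·408 = 108901.86.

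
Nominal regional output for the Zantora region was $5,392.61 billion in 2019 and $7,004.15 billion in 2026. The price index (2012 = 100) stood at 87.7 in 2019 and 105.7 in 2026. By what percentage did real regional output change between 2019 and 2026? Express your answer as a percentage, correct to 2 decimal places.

7.77%

Real regional output 2019 = 5392.61 / 0.877 = 6148.93.
Real regional output 2026 = 7004.15 / 1.057 = 6626.44.
Real growth = 6626.44 / 6148.93 − 1 = 0.0777.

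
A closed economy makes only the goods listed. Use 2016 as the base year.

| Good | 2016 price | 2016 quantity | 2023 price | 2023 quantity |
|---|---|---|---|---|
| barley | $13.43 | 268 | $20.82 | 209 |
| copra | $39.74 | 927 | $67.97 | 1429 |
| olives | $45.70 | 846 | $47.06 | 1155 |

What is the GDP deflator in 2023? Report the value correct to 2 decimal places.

138.67

Nominal GDP 2023 = 20.82·209 + 67.97·1429 + 47.06·1155 = 155834.81.
Real GDP 2023 (at 2016 prices) = 13.43·209 + 39.74·1429 + 45.70·1155 = 112378.83.
Deflator = Nominal/Real × 100 = 155834.81/112378.83 × 100 = 138.669.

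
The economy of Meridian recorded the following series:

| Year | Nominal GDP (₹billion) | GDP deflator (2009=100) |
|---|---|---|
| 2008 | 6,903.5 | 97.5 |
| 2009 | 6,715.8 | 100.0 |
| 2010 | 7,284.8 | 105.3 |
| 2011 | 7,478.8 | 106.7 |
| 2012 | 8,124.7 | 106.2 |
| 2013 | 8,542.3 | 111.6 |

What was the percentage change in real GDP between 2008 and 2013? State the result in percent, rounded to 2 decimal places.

Real GDP 2008 = 6903.5/0.975 = 7080.51.
Real GDP 2013 = 8542.3/1.116 = 7654.39.
Change = 7654.39/7080.51 − 1 = 0.0811.

8.11%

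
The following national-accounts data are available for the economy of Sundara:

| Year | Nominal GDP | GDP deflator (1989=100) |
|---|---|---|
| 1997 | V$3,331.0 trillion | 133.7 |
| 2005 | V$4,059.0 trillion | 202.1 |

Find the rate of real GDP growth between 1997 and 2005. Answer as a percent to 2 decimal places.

-19.39%

Real GDP 1997 = 3331.0 / 1.337 = 2491.40.
Real GDP 2005 = 4059.0 / 2.021 = 2008.41.
Real growth = 2008.41 / 2491.40 − 1 = -0.1939.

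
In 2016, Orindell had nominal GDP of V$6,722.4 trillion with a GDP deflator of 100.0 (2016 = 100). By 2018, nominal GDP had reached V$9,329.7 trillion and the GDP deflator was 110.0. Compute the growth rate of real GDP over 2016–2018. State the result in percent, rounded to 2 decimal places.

Deflate each year: 2016 → 6722.4/1.000 = 6722.40; 2018 → 9329.7/1.100 = 8481.55.
So real GDP changed by 8481.55/6722.40 − 1 = 0.2617, i.e. 26.17%.

26.17%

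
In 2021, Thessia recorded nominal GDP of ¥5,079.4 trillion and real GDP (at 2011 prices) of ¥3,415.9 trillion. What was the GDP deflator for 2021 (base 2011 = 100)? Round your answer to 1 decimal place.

GDP deflator = (Nominal / Real) × 100 = 5079.4 / 3415.9 × 100 = 148.70.

148.7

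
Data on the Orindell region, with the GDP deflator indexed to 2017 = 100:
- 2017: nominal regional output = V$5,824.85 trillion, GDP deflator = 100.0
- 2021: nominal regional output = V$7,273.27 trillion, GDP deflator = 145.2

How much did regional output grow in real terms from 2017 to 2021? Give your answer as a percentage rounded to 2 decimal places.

-14.00%

Deflate each year: 2017 → 5824.85/1.000 = 5824.85; 2021 → 7273.27/1.452 = 5009.14.
So real regional output changed by 5009.14/5824.85 − 1 = -0.1400, i.e. -14.00%.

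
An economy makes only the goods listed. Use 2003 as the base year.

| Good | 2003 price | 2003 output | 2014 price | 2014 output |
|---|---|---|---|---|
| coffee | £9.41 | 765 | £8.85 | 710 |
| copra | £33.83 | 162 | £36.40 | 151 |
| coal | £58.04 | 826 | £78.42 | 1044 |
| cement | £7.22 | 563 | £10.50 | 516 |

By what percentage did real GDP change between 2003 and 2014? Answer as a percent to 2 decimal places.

Real GDP 2003 = Nominal GDP 2003 = 9.41·765 + 33.83·162 + 58.04·826 + 7.22·563 = 64685.01.
Real GDP 2014 (at 2003 prices) = 9.41·710 + 33.83·151 + 58.04·1044 + 7.22·516 = 76108.71.
Real growth = 76108.71/64685.01 − 1 = 0.1766.

17.66%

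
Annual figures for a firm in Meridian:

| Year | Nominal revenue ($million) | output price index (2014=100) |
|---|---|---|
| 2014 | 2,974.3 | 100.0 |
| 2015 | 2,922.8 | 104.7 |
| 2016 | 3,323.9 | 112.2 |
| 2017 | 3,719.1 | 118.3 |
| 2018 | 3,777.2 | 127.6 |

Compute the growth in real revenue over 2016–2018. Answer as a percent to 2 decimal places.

-0.08%

Real revenue 2016 = 3323.9/1.122 = 2962.48.
Real revenue 2018 = 3777.2/1.276 = 2960.19.
Change = 2960.19/2962.48 − 1 = -0.0008.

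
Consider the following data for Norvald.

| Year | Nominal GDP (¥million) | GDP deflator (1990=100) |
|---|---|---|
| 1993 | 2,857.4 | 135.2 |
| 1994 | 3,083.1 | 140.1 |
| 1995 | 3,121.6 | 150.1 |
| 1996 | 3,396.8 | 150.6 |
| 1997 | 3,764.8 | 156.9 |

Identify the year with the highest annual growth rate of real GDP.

1994: real = 3083.1/1.401 = 2200.64; growth vs 1993 (2113.46) = 4.12%.
1995: real = 3121.6/1.501 = 2079.68; growth vs 1994 (2200.64) = -5.50%.
1996: real = 3396.8/1.506 = 2255.51; growth vs 1995 (2079.68) = 8.45%.
1997: real = 3764.8/1.569 = 2399.49; growth vs 1996 (2255.51) = 6.38%.

1996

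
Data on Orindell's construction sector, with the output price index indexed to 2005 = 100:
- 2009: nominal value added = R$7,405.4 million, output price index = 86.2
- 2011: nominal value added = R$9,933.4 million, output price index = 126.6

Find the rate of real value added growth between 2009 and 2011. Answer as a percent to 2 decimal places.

-8.67%

Deflate each year: 2009 → 7405.4/0.862 = 8590.95; 2011 → 9933.4/1.266 = 7846.29.
So real value added changed by 7846.29/8590.95 − 1 = -0.0867, i.e. -8.67%.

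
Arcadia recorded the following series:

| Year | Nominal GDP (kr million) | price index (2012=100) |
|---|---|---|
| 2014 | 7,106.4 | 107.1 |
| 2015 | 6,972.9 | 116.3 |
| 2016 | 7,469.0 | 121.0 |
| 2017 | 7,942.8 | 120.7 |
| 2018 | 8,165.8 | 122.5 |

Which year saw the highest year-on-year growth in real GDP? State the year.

2017

2015: real = 6972.9/1.163 = 5995.61; growth vs 2014 (6635.29) = -9.64%.
2016: real = 7469.0/1.210 = 6172.73; growth vs 2015 (5995.61) = 2.95%.
2017: real = 7942.8/1.207 = 6580.61; growth vs 2016 (6172.73) = 6.61%.
2018: real = 8165.8/1.225 = 6665.96; growth vs 2017 (6580.61) = 1.30%.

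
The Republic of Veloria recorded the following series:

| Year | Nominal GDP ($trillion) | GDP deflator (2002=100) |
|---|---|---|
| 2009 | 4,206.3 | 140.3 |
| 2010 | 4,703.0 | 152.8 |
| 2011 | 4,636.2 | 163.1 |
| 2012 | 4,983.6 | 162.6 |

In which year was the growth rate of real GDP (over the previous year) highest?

2010: real = 4703.0/1.528 = 3077.88; growth vs 2009 (2998.08) = 2.66%.
2011: real = 4636.2/1.631 = 2842.55; growth vs 2010 (3077.88) = -7.65%.
2012: real = 4983.6/1.626 = 3064.94; growth vs 2011 (2842.55) = 7.82%.

2012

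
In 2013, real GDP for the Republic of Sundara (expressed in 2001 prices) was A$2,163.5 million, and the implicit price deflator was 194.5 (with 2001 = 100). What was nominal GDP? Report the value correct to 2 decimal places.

A$4,208.01 million

Nominal GDP = Real × (implicit price deflator/100) = 2163.5 × 1.945 = 4208.01.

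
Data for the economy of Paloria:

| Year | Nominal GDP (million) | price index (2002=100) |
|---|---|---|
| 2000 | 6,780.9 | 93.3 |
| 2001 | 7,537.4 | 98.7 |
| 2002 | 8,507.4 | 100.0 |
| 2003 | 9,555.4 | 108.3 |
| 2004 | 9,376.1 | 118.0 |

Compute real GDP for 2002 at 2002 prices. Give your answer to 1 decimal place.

Real GDP 2002 = 8507.4 / 1.000 = 8507.40.

8,507.4 million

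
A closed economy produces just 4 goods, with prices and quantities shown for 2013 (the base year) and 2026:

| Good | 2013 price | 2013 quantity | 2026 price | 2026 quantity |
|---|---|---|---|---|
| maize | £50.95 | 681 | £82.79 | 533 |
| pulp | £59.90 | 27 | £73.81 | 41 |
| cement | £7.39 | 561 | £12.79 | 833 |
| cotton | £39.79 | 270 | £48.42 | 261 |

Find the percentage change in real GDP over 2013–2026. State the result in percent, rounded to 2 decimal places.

-9.86%

Real GDP 2013 = Nominal GDP 2013 = 50.95·681 + 59.90·27 + 7.39·561 + 39.79·270 = 51203.34.
Real GDP 2026 (at 2013 prices) = 50.95·533 + 59.90·41 + 7.39·833 + 39.79·261 = 46153.31.
Real growth = 46153.31/51203.34 − 1 = -0.0986.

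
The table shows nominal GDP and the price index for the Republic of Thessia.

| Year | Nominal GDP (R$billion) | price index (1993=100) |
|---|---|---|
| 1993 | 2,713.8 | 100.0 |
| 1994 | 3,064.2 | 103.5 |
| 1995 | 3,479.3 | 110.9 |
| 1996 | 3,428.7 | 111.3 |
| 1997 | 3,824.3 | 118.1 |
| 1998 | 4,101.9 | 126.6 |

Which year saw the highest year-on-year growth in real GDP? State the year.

1994

1994: real = 3064.2/1.035 = 2960.58; growth vs 1993 (2713.80) = 9.09%.
1995: real = 3479.3/1.109 = 3137.33; growth vs 1994 (2960.58) = 5.97%.
1996: real = 3428.7/1.113 = 3080.59; growth vs 1995 (3137.33) = -1.81%.
1997: real = 3824.3/1.181 = 3238.19; growth vs 1996 (3080.59) = 5.12%.
1998: real = 4101.9/1.266 = 3240.05; growth vs 1997 (3238.19) = 0.06%.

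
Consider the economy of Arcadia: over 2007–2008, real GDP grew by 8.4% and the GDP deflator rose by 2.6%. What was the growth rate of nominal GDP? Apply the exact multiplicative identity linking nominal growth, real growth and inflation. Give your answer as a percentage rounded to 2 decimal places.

(1 + g_nom) = (1 + g_real)(1 + π) = 1.0840 × 1.0260 = 1.11218.

11.22%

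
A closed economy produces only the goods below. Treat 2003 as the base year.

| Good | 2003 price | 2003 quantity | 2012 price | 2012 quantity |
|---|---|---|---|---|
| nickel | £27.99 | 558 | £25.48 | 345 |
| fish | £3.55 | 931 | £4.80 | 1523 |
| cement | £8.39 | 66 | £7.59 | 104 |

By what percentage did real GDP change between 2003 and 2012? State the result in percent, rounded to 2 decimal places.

-18.18%

Real GDP 2003 = Nominal GDP 2003 = 27.99·558 + 3.55·931 + 8.39·66 = 19477.21.
Real GDP 2012 (at 2003 prices) = 27.99·345 + 3.55·1523 + 8.39·104 = 15935.76.
Real growth = 15935.76/19477.21 − 1 = -0.1818.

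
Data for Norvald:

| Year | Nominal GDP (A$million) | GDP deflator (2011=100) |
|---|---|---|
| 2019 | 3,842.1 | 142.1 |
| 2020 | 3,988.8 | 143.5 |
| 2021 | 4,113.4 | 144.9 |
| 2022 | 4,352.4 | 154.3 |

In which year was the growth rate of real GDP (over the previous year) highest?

2020

2020: real = 3988.8/1.435 = 2779.65; growth vs 2019 (2703.80) = 2.81%.
2021: real = 4113.4/1.449 = 2838.79; growth vs 2020 (2779.65) = 2.13%.
2022: real = 4352.4/1.543 = 2820.74; growth vs 2021 (2838.79) = -0.64%.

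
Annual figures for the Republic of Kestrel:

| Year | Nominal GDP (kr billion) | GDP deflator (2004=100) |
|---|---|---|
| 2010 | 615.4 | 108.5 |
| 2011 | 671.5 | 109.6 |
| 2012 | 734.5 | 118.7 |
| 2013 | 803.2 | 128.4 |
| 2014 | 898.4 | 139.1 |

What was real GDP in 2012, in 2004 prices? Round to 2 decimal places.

Real GDP 2012 = 734.5 / 1.187 = 618.79.

kr 618.79 billion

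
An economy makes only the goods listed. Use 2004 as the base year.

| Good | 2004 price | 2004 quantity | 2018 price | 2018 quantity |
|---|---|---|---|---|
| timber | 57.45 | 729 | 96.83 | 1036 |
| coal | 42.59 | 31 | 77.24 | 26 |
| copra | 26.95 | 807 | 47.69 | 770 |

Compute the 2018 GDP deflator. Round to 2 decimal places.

Nominal GDP 2018 = 96.83·1036 + 77.24·26 + 47.69·770 = 139045.42.
Real GDP 2018 (at 2004 prices) = 57.45·1036 + 42.59·26 + 26.95·770 = 81377.04.
Deflator = Nominal/Real × 100 = 139045.42/81377.04 × 100 = 170.866.

170.87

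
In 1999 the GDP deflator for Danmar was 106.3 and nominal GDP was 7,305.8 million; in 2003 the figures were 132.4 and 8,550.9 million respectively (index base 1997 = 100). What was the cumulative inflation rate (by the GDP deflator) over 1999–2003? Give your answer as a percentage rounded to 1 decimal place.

24.6%

Price-level change = 132.4 / 106.3 − 1 = 0.2455.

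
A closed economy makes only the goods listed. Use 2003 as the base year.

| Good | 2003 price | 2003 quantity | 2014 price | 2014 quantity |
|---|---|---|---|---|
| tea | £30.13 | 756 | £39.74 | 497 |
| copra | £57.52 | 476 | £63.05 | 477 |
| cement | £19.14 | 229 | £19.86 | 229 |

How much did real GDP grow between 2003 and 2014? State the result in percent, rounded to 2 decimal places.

Real GDP 2003 = Nominal GDP 2003 = 30.13·756 + 57.52·476 + 19.14·229 = 54540.86.
Real GDP 2014 (at 2003 prices) = 30.13·497 + 57.52·477 + 19.14·229 = 46794.71.
Real growth = 46794.71/54540.86 − 1 = -0.1420.

-14.20%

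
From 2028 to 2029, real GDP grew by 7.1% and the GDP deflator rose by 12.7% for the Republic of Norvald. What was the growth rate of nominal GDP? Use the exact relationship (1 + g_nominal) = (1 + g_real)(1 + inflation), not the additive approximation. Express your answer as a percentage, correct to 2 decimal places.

20.70%

(1 + g_nom) = (1 + g_real)(1 + π) = 1.0710 × 1.1270 = 1.20702.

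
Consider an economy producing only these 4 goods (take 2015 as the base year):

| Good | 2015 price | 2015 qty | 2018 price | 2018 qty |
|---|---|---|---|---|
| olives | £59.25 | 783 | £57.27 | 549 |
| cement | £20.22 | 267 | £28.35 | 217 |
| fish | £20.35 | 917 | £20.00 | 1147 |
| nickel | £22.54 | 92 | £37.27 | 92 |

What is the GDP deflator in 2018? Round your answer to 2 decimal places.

102.62

Nominal GDP 2018 = 57.27·549 + 28.35·217 + 20.00·1147 + 37.27·92 = 63962.02.
Real GDP 2018 (at 2015 prices) = 59.25·549 + 20.22·217 + 20.35·1147 + 22.54·92 = 62331.12.
Deflator = Nominal/Real × 100 = 63962.02/62331.12 × 100 = 102.617.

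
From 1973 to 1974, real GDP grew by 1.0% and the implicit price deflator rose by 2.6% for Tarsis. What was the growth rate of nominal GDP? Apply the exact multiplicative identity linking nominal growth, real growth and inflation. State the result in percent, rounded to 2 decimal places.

(1 + g_nom) = (1 + g_real)(1 + π) = 1.0100 × 1.0260 = 1.03626.

3.63%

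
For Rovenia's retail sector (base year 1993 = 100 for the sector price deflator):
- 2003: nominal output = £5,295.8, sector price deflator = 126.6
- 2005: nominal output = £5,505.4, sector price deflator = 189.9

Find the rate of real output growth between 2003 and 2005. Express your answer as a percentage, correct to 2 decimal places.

-30.69%

Real output 2003 = 5295.8 / 1.266 = 4183.10.
Real output 2005 = 5505.4 / 1.899 = 2899.10.
Real growth = 2899.10 / 4183.10 − 1 = -0.3069.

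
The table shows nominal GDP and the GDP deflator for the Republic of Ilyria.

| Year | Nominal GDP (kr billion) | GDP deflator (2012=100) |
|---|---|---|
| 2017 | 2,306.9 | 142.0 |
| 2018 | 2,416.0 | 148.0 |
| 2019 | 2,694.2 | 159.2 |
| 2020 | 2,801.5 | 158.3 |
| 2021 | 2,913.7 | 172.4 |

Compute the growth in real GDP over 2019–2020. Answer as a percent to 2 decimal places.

4.57%

Real GDP 2019 = 2694.2/1.592 = 1692.34.
Real GDP 2020 = 2801.5/1.583 = 1769.74.
Change = 1769.74/1692.34 − 1 = 0.0457.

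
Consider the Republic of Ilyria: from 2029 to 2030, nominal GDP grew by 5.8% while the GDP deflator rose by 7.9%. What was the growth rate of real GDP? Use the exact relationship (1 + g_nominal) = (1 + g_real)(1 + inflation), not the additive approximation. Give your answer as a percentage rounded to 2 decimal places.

-1.95%

(1 + g_nom) = (1 + g_real)(1 + π), so g_real = 1.0580 / 1.0790 − 1 = -0.01946.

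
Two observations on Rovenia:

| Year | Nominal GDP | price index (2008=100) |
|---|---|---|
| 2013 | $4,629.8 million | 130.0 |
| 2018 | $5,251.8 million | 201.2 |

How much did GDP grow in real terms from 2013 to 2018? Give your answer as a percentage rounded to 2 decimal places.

Real GDP 2013 = 4629.8 / 1.300 = 3561.38.
Real GDP 2018 = 5251.8 / 2.012 = 2610.24.
Real growth = 2610.24 / 3561.38 − 1 = -0.2671.

-26.71%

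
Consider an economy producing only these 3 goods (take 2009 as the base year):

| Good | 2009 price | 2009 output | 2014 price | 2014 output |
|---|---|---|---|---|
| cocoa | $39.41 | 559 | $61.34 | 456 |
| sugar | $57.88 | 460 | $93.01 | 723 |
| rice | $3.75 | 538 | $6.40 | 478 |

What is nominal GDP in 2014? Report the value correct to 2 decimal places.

$98276.47

Nominal GDP 2014 = Σ (p_2014 × q_2014) = 61.34·456 + 93.01·723 + 6.40·478 = 98276.47.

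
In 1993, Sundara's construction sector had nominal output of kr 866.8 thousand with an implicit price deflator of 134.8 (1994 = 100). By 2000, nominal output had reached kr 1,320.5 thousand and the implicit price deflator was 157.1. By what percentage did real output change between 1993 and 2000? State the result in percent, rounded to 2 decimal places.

30.72%

Real output 1993 = 866.8 / 1.348 = 643.03.
Real output 2000 = 1320.5 / 1.571 = 840.55.
Real growth = 840.55 / 643.03 − 1 = 0.3072.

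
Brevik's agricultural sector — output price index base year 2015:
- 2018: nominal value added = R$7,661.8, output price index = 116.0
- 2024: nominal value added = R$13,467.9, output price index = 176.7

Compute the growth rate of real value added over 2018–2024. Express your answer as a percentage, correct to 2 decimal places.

Real value added 2018 = 7661.8 / 1.160 = 6605.00.
Real value added 2024 = 13467.9 / 1.767 = 7621.90.
Real growth = 7621.90 / 6605.00 − 1 = 0.1540.

15.40%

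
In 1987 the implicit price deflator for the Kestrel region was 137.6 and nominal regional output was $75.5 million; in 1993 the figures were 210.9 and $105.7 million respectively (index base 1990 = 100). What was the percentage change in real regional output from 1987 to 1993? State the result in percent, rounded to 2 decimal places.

-8.66%

Real regional output 1987 = 75.5 / 1.376 = 54.87.
Real regional output 1993 = 105.7 / 2.109 = 50.12.
Real growth = 50.12 / 54.87 − 1 = -0.0866.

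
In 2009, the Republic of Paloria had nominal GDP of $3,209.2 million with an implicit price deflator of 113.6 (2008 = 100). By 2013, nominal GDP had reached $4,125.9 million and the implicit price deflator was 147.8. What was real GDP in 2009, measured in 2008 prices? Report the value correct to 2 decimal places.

Real GDP = Nominal / (implicit price deflator/100) = 3209.2 / 1.136 = 2825.00.

$2,825.00 million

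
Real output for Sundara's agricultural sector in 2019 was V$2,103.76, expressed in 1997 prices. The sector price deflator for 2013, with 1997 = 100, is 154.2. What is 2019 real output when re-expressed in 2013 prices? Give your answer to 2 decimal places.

Real output in 2013 prices = Real output in 1997 prices × (P_2013/P_1997) = 2103.76 × 1.542 = 3244.00.

V$3,244.00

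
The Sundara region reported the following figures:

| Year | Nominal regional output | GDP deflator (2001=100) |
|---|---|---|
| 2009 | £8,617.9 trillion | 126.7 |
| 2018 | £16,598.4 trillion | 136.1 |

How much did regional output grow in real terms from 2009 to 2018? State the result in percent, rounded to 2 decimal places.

Real regional output 2009 = 8617.9 / 1.267 = 6801.82.
Real regional output 2018 = 16598.4 / 1.361 = 12195.74.
Real growth = 12195.74 / 6801.82 − 1 = 0.7930.

79.30%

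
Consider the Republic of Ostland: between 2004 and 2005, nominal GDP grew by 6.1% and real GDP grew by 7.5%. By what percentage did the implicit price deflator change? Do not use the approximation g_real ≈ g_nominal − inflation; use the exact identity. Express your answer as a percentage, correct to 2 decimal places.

(1 + g_nom) = (1 + g_real)(1 + π), so π = 1.0610 / 1.0750 − 1 = -0.01302.

-1.30%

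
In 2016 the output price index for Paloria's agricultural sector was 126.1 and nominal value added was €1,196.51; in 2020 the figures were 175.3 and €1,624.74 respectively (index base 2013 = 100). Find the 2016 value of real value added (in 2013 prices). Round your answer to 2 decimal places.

Real value added = Nominal / (output price index/100) = 1196.51 / 1.261 = 948.86.

€948.86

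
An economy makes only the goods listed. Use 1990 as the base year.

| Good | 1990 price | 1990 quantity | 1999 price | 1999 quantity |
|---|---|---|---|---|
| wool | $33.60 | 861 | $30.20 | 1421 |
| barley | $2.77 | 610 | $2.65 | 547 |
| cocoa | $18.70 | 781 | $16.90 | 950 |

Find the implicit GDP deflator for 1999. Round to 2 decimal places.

90.14

Nominal GDP 1999 = 30.20·1421 + 2.65·547 + 16.90·950 = 60418.75.
Real GDP 1999 (at 1990 prices) = 33.60·1421 + 2.77·547 + 18.70·950 = 67025.79.
Deflator = Nominal/Real × 100 = 60418.75/67025.79 × 100 = 90.143.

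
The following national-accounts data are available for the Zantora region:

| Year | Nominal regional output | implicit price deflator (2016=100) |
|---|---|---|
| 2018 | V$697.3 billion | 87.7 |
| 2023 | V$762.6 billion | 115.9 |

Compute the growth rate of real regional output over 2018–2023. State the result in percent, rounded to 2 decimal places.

-17.25%

Deflate each year: 2018 → 697.3/0.877 = 795.10; 2023 → 762.6/1.159 = 657.98.
So real regional output changed by 657.98/795.10 − 1 = -0.1725, i.e. -17.25%.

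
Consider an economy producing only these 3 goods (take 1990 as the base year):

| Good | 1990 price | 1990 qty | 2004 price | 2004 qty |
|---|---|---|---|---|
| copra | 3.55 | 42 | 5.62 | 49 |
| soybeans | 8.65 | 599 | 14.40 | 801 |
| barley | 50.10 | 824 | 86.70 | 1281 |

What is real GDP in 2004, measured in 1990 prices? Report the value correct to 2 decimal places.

71280.70

Real GDP 2004 = Σ (p_1990 × q_2004) = 3.55·49 + 8.65·801 + 50.10·1281 = 71280.70.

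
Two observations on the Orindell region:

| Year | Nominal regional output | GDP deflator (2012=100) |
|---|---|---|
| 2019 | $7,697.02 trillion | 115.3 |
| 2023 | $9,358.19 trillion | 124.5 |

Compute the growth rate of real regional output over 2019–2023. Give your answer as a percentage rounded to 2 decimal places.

Deflate each year: 2019 → 7697.02/1.153 = 6675.65; 2023 → 9358.19/1.245 = 7516.62.
So real regional output changed by 7516.62/6675.65 − 1 = 0.1260, i.e. 12.60%.

12.60%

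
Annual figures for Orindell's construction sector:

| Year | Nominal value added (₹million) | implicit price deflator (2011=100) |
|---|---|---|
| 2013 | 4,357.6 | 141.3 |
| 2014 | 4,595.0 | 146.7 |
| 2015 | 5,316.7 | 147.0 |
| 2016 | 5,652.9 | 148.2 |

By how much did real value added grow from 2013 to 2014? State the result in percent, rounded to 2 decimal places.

1.57%

Real value added 2013 = 4357.6/1.413 = 3083.93.
Real value added 2014 = 4595.0/1.467 = 3132.24.
Change = 3132.24/3083.93 − 1 = 0.0157.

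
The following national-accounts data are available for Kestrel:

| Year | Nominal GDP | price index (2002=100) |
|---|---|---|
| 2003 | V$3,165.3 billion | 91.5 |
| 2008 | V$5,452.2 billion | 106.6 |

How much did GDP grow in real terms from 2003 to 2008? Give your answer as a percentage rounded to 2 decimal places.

Real GDP 2003 = 3165.3 / 0.915 = 3459.34.
Real GDP 2008 = 5452.2 / 1.066 = 5114.63.
Real growth = 5114.63 / 3459.34 − 1 = 0.4785.

47.85%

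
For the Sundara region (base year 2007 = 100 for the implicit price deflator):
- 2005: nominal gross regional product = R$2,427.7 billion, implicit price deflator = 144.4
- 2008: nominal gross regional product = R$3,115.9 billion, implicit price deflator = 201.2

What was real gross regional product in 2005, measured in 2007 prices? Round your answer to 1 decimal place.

Real gross regional product = Nominal / (implicit price deflator/100) = 2427.7 / 1.444 = 1681.23.

R$1,681.2 billion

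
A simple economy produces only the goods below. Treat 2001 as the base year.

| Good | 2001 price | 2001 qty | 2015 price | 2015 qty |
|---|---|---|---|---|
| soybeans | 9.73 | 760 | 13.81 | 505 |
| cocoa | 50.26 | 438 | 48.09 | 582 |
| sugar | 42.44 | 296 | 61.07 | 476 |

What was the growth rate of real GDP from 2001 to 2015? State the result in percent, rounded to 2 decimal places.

Real GDP 2001 = Nominal GDP 2001 = 9.73·760 + 50.26·438 + 42.44·296 = 41970.92.
Real GDP 2015 (at 2001 prices) = 9.73·505 + 50.26·582 + 42.44·476 = 54366.41.
Real growth = 54366.41/41970.92 − 1 = 0.2953.

29.53%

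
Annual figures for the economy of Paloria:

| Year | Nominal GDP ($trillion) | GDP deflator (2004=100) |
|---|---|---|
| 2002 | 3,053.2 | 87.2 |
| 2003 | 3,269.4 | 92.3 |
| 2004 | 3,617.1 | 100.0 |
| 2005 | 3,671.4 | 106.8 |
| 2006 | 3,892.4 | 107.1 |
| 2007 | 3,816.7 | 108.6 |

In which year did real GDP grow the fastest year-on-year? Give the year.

2006

2003: real = 3269.4/0.923 = 3542.15; growth vs 2002 (3501.38) = 1.16%.
2004: real = 3617.1/1.000 = 3617.10; growth vs 2003 (3542.15) = 2.12%.
2005: real = 3671.4/1.068 = 3437.64; growth vs 2004 (3617.10) = -4.96%.
2006: real = 3892.4/1.071 = 3634.36; growth vs 2005 (3437.64) = 5.72%.
2007: real = 3816.7/1.086 = 3514.46; growth vs 2006 (3634.36) = -3.30%.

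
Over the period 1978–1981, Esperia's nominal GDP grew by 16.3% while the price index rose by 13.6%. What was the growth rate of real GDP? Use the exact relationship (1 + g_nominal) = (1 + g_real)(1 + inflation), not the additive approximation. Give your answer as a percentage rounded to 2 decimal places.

(1 + g_nom) = (1 + g_real)(1 + π), so g_real = 1.1630 / 1.1360 − 1 = 0.02377.

2.38%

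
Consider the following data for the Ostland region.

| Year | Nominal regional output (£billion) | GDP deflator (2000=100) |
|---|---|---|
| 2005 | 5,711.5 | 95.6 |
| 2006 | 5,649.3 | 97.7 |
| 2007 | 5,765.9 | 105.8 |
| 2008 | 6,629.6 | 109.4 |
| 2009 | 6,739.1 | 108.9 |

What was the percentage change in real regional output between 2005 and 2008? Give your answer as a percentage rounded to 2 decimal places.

1.43%

Real regional output 2005 = 5711.5/0.956 = 5974.37.
Real regional output 2008 = 6629.6/1.094 = 6059.96.
Change = 6059.96/5974.37 − 1 = 0.0143.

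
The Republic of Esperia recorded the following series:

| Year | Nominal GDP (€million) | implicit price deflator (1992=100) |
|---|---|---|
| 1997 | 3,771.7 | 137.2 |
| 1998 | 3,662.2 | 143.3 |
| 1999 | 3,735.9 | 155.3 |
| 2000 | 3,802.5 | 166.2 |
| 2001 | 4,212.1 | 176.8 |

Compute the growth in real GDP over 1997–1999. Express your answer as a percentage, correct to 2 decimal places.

Real GDP 1997 = 3771.7/1.372 = 2749.05.
Real GDP 1999 = 3735.9/1.553 = 2405.60.
Change = 2405.60/2749.05 − 1 = -0.1249.

-12.49%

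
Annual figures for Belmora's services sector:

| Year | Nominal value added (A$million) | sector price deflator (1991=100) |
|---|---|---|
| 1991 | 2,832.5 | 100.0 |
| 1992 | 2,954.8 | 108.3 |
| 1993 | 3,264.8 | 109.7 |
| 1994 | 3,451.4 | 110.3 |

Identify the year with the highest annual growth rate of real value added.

1992: real = 2954.8/1.083 = 2728.35; growth vs 1991 (2832.50) = -3.68%.
1993: real = 3264.8/1.097 = 2976.12; growth vs 1992 (2728.35) = 9.08%.
1994: real = 3451.4/1.103 = 3129.10; growth vs 1993 (2976.12) = 5.14%.

1993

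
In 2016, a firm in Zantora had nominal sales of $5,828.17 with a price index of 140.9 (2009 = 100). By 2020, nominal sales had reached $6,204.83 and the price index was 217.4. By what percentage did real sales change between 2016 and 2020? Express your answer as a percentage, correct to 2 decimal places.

Deflate each year: 2016 → 5828.17/1.409 = 4136.39; 2020 → 6204.83/2.174 = 2854.11.
So real sales changed by 2854.11/4136.39 − 1 = -0.3100, i.e. -31.00%.

-31.00%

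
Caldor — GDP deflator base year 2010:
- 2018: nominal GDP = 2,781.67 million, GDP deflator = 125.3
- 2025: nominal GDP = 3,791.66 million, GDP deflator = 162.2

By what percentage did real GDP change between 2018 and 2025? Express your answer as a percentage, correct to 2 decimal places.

Deflate each year: 2018 → 2781.67/1.253 = 2220.01; 2025 → 3791.66/1.622 = 2337.64.
So real GDP changed by 2337.64/2220.01 − 1 = 0.0530, i.e. 5.30%.

5.30%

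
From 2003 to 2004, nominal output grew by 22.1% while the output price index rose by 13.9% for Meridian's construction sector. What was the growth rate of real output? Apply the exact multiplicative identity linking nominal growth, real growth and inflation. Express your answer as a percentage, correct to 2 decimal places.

(1 + g_nom) = (1 + g_real)(1 + π), so g_real = 1.2210 / 1.1390 − 1 = 0.07199.

7.20%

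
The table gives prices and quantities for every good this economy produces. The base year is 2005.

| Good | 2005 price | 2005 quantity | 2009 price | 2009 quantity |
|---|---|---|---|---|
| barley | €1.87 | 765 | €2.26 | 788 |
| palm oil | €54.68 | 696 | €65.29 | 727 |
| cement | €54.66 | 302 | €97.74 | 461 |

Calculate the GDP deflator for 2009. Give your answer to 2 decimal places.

Nominal GDP 2009 = 2.26·788 + 65.29·727 + 97.74·461 = 94304.85.
Real GDP 2009 (at 2005 prices) = 1.87·788 + 54.68·727 + 54.66·461 = 66424.18.
Deflator = Nominal/Real × 100 = 94304.85/66424.18 × 100 = 141.974.

141.97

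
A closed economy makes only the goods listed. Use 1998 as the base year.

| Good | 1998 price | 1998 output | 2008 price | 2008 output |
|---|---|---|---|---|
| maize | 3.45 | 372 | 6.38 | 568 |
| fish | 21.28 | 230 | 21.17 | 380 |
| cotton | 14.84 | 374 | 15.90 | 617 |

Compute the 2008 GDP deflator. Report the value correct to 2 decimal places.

111.86

Nominal GDP 2008 = 6.38·568 + 21.17·380 + 15.90·617 = 21478.74.
Real GDP 2008 (at 1998 prices) = 3.45·568 + 21.28·380 + 14.84·617 = 19202.28.
Deflator = Nominal/Real × 100 = 21478.74/19202.28 × 100 = 111.855.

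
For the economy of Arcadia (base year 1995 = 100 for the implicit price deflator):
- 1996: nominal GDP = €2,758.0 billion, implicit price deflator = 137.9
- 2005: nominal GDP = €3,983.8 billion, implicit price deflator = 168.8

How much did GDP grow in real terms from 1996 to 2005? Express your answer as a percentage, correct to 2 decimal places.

Real GDP 1996 = 2758.0 / 1.379 = 2000.00.
Real GDP 2005 = 3983.8 / 1.688 = 2360.07.
Real growth = 2360.07 / 2000.00 − 1 = 0.1800.

18.00%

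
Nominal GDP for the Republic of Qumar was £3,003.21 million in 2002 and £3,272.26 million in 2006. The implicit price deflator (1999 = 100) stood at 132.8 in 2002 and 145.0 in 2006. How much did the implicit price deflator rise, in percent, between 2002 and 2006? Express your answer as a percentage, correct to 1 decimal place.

Price-level change = 145.0 / 132.8 − 1 = 0.0919.

9.2%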